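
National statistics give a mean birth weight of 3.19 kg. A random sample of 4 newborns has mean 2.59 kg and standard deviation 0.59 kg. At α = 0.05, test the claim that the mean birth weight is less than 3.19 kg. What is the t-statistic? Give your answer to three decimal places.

-2.034

H0: μ = 3.19; H1: μ < 3.19 (one-sample t-test, left-tailed).
t = (x̄ − μ₀)/(s/√n) = (2.59 − 3.19)/(0.59/√4) = -2.034
df = n − 1 = 3
p-value = P(T ≤ -2.034) ≈ 0.0674
Since p ≈ 0.0674 > α = 0.05, fail to reject H0; the data do not provide sufficient evidence against H0.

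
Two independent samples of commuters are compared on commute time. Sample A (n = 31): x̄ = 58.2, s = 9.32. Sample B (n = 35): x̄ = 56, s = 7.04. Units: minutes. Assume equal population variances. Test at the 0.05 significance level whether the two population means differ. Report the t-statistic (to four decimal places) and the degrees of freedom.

Let group 1 = sample A, group 2 = sample B. H0: μ_1 = μ_2; H1: μ_1 ≠ μ_2 (two-sample pooled-variance t-test, two-sided).
s_p² = [(31−1)·9.32² + (35−1)·7.04²]/(31+35−2) = 67.0464
t = (58.2 − 56)/√[67.0464·(1/31 + 1/35)] = 1.0894
df = n₁ + n₂ − 2 = 64
Two-sided p-value ≈ 0.280
Since p ≈ 0.280 > α = 0.05, fail to reject H0; the evidence is not statistically significant.

t = 1.0894, df = 64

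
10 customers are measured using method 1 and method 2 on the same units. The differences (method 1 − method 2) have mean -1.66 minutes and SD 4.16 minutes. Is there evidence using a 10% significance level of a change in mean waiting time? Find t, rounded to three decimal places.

H0: μ_d = 0; H1: μ_d ≠ 0 (paired t-test on the differences, two-sided).
t = d̄/(s_d/√n) = -1.66/(4.16/√10) = -1.262
df = n − 1 = 9
Two-sided p-value ≈ 0.2387
Since p ≈ 0.2387 > α = 0.1, fail to reject H0; the evidence is not statistically significant.

-1.262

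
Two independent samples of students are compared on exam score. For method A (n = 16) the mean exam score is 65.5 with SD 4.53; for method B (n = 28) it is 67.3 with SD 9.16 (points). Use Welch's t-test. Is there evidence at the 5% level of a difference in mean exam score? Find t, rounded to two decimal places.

Let group 1 = method A, group 2 = method B. H0: μ_1 = μ_2; H1: μ_1 ≠ μ_2 (Welch's two-sample t-test, two-sided).
t = (x̄_1 − x̄_2)/√(s_1²/n_1 + s_2²/n_2) = (65.5 − 67.3)/√(4.53²/16 + 9.16²/28) = -0.87
Welch–Satterthwaite df ≈ 41.41
Two-sided p-value ≈ 0.389
Since p ≈ 0.389 > α = 0.05, fail to reject H0; the data do not provide sufficient evidence against H0.

-0.87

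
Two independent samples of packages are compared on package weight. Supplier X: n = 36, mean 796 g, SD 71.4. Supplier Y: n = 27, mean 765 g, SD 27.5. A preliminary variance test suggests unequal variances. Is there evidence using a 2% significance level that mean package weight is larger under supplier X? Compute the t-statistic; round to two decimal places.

2.38

Let group 1 = supplier X, group 2 = supplier Y. H0: μ_1 = μ_2; H1: μ_1 > μ_2 (Welch's two-sample t-test, right-tailed).
t = (x̄_1 − x̄_2)/√(s_1²/n_1 + s_2²/n_2) = (796 − 765)/√(71.4²/36 + 27.5²/27) = 2.38
Welch–Satterthwaite df ≈ 47.70
p-value = P(T ≥ 2.38) ≈ 0.011
Since p ≈ 0.011 < α = 0.02, reject H0; the evidence is statistically significant.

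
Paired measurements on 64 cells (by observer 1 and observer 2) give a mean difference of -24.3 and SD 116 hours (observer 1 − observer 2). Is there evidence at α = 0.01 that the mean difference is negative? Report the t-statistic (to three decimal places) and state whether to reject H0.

t = -1.676; fail to reject H0

H0: μ_d = 0; H1: μ_d < 0 (paired t-test on the differences, left-tailed).
t = d̄/(s_d/√n) = -24.3/(116/√64) = -1.676
df = n − 1 = 63
p-value = P(T ≤ -1.676) ≈ 0.0494
Since p ≈ 0.0494 > α = 0.01, fail to reject H0; the data do not provide sufficient evidence against H0.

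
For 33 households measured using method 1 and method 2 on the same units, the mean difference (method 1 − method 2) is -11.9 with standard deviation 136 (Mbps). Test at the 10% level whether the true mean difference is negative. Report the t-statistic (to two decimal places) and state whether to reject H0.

H0: μ_d = 0; H1: μ_d < 0 (paired t-test on the differences, left-tailed).
t = d̄/(s_d/√n) = -11.9/(136/√33) = -0.50
df = n − 1 = 32
p-value = P(T ≤ -0.50) ≈ 0.309
Since p ≈ 0.309 > α = 0.1, fail to reject H0; the data do not provide sufficient evidence against H0.

t = -0.50; fail to reject H0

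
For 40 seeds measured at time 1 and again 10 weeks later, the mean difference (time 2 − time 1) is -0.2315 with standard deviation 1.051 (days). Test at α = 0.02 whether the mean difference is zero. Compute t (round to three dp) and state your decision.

t = -1.393; fail to reject H0

H0: μ_d = 0; H1: μ_d ≠ 0 (paired t-test on the differences, two-sided).
t = d̄/(s_d/√n) = -0.2315/(1.051/√40) = -1.393
df = n − 1 = 39
Two-sided p-value ≈ 0.171
Since p ≈ 0.171 > α = 0.02, fail to reject H0; the data do not provide sufficient evidence against H0.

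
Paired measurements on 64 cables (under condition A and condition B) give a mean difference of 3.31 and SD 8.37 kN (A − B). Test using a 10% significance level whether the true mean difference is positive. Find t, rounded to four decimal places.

3.1637

H0: μ_d = 0; H1: μ_d > 0 (paired t-test on the differences, right-tailed).
t = d̄/(s_d/√n) = 3.31/(8.37/√64) = 3.1637
df = n − 1 = 63
p-value = P(T ≥ 3.1637) ≈ 0.0012
Since p ≈ 0.0012 < α = 0.1, reject H0; the data support H1.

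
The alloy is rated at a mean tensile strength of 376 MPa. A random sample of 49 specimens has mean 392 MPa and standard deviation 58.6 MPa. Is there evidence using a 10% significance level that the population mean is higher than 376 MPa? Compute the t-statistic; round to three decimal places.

H0: μ = 376; H1: μ > 376 (one-sample t-test, right-tailed).
t = (x̄ − μ₀)/(s/√n) = (392 − 376)/(58.6/√49) = 1.911
df = n − 1 = 48
p-value = P(T ≥ 1.911) ≈ 0.0310
Since p ≈ 0.0310 < α = 0.1, reject H0; the data support H1.

1.911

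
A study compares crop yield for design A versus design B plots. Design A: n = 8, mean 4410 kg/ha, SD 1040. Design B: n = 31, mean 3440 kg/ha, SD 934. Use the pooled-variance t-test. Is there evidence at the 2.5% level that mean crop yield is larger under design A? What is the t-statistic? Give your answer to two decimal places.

Let group 1 = design A, group 2 = design B. H0: μ_1 = μ_2; H1: μ_1 > μ_2 (two-sample pooled-variance t-test, right-tailed).
s_p² = [(8−1)·1040² + (31−1)·934²]/(8+31−2) = 911943
t = (4410 − 3440)/√[911943·(1/8 + 1/31)] = 2.56
df = n₁ + n₂ − 2 = 37
p-value = P(T ≥ 2.56) ≈ 0.007
Since p ≈ 0.007 < α = 0.025, reject H0; the data support H1.

2.56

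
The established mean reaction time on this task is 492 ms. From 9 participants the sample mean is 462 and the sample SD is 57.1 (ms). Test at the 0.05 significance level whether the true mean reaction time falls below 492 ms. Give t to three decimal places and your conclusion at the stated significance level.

t = -1.576; fail to reject H0

H0: μ = 492; H1: μ < 492 (one-sample t-test, left-tailed).
t = (x̄ − μ₀)/(s/√n) = (462 − 492)/(57.1/√9) = -1.576
df = n − 1 = 8
p-value = P(T ≤ -1.576) ≈ 0.077
Since p ≈ 0.077 > α = 0.05, fail to reject H0; the evidence is not statistically significant.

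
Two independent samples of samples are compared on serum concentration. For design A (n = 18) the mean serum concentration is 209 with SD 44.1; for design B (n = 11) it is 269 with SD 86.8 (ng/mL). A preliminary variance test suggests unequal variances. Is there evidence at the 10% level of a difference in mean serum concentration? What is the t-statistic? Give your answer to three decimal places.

-2.131

Let group 1 = design A, group 2 = design B. H0: μ_1 = μ_2; H1: μ_1 ≠ μ_2 (Welch's two-sample t-test, two-sided).
t = (x̄_1 − x̄_2)/√(s_1²/n_1 + s_2²/n_2) = (209 − 269)/√(44.1²/18 + 86.8²/11) = -2.131
Welch–Satterthwaite df ≈ 13.21
Two-sided p-value ≈ 0.0525
Since p ≈ 0.0525 < α = 0.1, reject H0; the data support H1.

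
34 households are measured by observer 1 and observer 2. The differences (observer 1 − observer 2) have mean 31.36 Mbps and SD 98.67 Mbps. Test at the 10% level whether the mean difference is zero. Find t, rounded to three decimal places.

1.853

H0: μ_d = 0; H1: μ_d ≠ 0 (paired t-test on the differences, two-sided).
t = d̄/(s_d/√n) = 31.36/(98.67/√34) = 1.853
df = n − 1 = 33
Two-sided p-value ≈ 0.0728
Since p ≈ 0.0728 < α = 0.1, reject H0; the evidence is statistically significant.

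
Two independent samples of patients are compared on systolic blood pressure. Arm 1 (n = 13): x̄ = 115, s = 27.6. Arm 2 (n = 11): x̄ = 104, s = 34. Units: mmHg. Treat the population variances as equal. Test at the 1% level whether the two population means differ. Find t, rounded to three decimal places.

0.875

Let group 1 = arm 1, group 2 = arm 2. H0: μ_1 = μ_2; H1: μ_1 ≠ μ_2 (two-sample pooled-variance t-test, two-sided).
s_p² = [(13−1)·27.6² + (11−1)·34²]/(13+11−2) = 940.96
t = (115 − 104)/√[940.96·(1/13 + 1/11)] = 0.875
df = n₁ + n₂ − 2 = 22
Two-sided p-value ≈ 0.391
Since p ≈ 0.391 > α = 0.01, fail to reject H0; the data do not provide sufficient evidence against H0.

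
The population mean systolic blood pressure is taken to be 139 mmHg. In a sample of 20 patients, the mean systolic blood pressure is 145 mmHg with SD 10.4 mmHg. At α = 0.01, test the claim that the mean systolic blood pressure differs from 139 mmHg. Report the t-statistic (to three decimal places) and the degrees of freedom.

t = 2.580, df = 19

H0: μ = 139; H1: μ ≠ 139 (one-sample t-test, two-sided).
t = (x̄ − μ₀)/(s/√n) = (145 − 139)/(10.4/√20) = 2.580
df = n − 1 = 19
Two-sided p-value ≈ 0.0183
Since p ≈ 0.0183 > α = 0.01, fail to reject H0; the data do not provide sufficient evidence against H0.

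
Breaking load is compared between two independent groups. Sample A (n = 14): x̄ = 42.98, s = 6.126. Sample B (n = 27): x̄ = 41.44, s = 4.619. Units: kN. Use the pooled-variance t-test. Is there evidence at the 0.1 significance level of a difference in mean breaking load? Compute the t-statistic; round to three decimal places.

Let group 1 = sample A, group 2 = sample B. H0: μ_1 = μ_2; H1: μ_1 ≠ μ_2 (two-sample pooled-variance t-test, two-sided).
s_p² = [(14−1)·6.126² + (27−1)·4.619²]/(14+27−2) = 26.7327
t = (42.98 − 41.44)/√[26.7327·(1/14 + 1/27)] = 0.904
df = n₁ + n₂ − 2 = 39
Two-sided p-value ≈ 0.3713
Since p ≈ 0.3713 > α = 0.1, fail to reject H0; the data do not provide sufficient evidence against H0.

0.904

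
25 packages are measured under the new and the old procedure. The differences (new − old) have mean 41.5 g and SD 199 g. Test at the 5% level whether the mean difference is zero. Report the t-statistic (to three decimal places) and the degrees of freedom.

H0: μ_d = 0; H1: μ_d ≠ 0 (paired t-test on the differences, two-sided).
t = d̄/(s_d/√n) = 41.5/(199/√25) = 1.043
df = n − 1 = 24
Two-sided p-value ≈ 0.3075
Since p ≈ 0.3075 > α = 0.05, fail to reject H0; the data do not provide sufficient evidence against H0.

t = 1.043, df = 24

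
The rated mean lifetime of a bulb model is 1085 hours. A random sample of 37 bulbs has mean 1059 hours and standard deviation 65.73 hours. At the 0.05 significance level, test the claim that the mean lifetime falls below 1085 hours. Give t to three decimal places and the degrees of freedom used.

H0: μ = 1085; H1: μ < 1085 (one-sample t-test, left-tailed).
t = (x̄ − μ₀)/(s/√n) = (1059 − 1085)/(65.73/√37) = -2.406
df = n − 1 = 36
p-value = P(T ≤ -2.406) ≈ 0.011
Since p ≈ 0.011 < α = 0.05, reject H0; the evidence is statistically significant.

t = -2.406, df = 36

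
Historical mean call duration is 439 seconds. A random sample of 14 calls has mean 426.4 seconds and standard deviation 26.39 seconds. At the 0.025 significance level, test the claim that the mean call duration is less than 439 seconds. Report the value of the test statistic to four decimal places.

H0: μ = 439; H1: μ < 439 (one-sample t-test, left-tailed).
t = (x̄ − μ₀)/(s/√n) = (426.4 − 439)/(26.39/√14) = -1.7865
df = n − 1 = 13
p-value = P(T ≤ -1.7865) ≈ 0.049
Since p ≈ 0.049 > α = 0.025, fail to reject H0; the evidence is not statistically significant.

-1.7865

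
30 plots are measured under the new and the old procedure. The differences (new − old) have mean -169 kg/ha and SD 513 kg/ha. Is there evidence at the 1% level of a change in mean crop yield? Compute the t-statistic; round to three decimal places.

H0: μ_d = 0; H1: μ_d ≠ 0 (paired t-test on the differences, two-sided).
t = d̄/(s_d/√n) = -169/(513/√30) = -1.804
df = n − 1 = 29
Two-sided p-value ≈ 0.082
Since p ≈ 0.082 > α = 0.01, fail to reject H0; the evidence is not statistically significant.

-1.804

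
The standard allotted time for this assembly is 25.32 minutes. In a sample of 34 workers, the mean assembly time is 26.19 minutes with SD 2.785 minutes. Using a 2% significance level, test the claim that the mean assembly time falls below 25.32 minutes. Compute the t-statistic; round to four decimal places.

H0: μ = 25.32; H1: μ < 25.32 (one-sample t-test, left-tailed).
t = (x̄ − μ₀)/(s/√n) = (26.19 − 25.32)/(2.785/√34) = 1.8215
df = n − 1 = 33
p-value = P(T ≤ 1.8215) ≈ 0.9612
Since p ≈ 0.9612 > α = 0.02, fail to reject H0; the evidence is not statistically significant.

1.8215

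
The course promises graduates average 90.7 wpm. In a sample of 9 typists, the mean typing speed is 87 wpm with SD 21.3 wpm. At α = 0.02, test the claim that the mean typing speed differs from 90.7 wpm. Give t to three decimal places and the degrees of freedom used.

H0: μ = 90.7; H1: μ ≠ 90.7 (one-sample t-test, two-sided).
t = (x̄ − μ₀)/(s/√n) = (87 − 90.7)/(21.3/√9) = -0.521
df = n − 1 = 8
Two-sided p-value ≈ 0.6164
Since p ≈ 0.6164 > α = 0.02, fail to reject H0; the data do not provide sufficient evidence against H0.

t = -0.521, df = 8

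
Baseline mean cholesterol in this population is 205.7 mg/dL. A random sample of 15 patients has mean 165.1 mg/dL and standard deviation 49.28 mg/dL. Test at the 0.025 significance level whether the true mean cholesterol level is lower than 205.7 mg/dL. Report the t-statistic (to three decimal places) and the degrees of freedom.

H0: μ = 205.7; H1: μ < 205.7 (one-sample t-test, left-tailed).
t = (x̄ − μ₀)/(s/√n) = (165.1 − 205.7)/(49.28/√15) = -3.191
df = n − 1 = 14
p-value = P(T ≤ -3.191) ≈ 0.0033
Since p ≈ 0.0033 < α = 0.025, reject H0; the evidence is statistically significant.

t = -3.191, df = 14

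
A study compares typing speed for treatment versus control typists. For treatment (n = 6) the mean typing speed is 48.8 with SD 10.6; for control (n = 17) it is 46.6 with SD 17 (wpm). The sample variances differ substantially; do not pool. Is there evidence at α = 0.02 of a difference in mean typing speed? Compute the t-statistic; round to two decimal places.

Let group 1 = treatment, group 2 = control. H0: μ_1 = μ_2; H1: μ_1 ≠ μ_2 (Welch's two-sample t-test, two-sided).
t = (x̄_1 − x̄_2)/√(s_1²/n_1 + s_2²/n_2) = (48.8 − 46.6)/√(10.6²/6 + 17²/17) = 0.37
Welch–Satterthwaite df ≈ 14.47
Two-sided p-value ≈ 0.718
Since p ≈ 0.718 > α = 0.02, fail to reject H0; the evidence is not statistically significant.

0.37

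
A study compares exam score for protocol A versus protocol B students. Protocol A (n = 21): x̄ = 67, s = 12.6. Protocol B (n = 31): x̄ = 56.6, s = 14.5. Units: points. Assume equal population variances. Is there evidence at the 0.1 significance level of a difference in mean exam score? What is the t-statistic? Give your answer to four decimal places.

Let group 1 = protocol A, group 2 = protocol B. H0: μ_1 = μ_2; H1: μ_1 ≠ μ_2 (two-sample pooled-variance t-test, two-sided).
s_p² = [(21−1)·12.6² + (31−1)·14.5²]/(21+31−2) = 189.654
t = (67 − 56.6)/√[189.654·(1/21 + 1/31)] = 2.6720
df = n₁ + n₂ − 2 = 50
Two-sided p-value ≈ 0.010
Since p ≈ 0.010 < α = 0.1, reject H0; the data support H1.

2.6720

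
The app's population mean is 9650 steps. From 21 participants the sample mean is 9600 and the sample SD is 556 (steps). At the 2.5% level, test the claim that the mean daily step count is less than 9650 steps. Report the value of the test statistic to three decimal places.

-0.412

H0: μ = 9650; H1: μ < 9650 (one-sample t-test, left-tailed).
t = (x̄ − μ₀)/(s/√n) = (9600 − 9650)/(556/√21) = -0.412
df = n − 1 = 20
p-value = P(T ≤ -0.412) ≈ 0.3423
Since p ≈ 0.3423 > α = 0.025, fail to reject H0; the data do not provide sufficient evidence against H0.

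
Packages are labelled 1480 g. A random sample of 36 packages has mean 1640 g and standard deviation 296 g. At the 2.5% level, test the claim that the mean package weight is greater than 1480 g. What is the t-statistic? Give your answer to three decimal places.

H0: μ = 1480; H1: μ > 1480 (one-sample t-test, right-tailed).
t = (x̄ − μ₀)/(s/√n) = (1640 − 1480)/(296/√36) = 3.243
df = n − 1 = 35
p-value = P(T ≥ 3.243) ≈ 0.001
Since p ≈ 0.001 < α = 0.025, reject H0; the evidence is statistically significant.

3.243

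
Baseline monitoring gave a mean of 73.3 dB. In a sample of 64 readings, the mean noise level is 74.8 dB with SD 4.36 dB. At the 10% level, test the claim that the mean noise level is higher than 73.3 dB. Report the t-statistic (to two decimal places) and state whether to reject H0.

H0: μ = 73.3; H1: μ > 73.3 (one-sample t-test, right-tailed).
t = (x̄ − μ₀)/(s/√n) = (74.8 − 73.3)/(4.36/√64) = 2.75
df = n − 1 = 63
p-value = P(T ≥ 2.75) ≈ 0.0039
Since p ≈ 0.0039 < α = 0.1, reject H0; the evidence is statistically significant.

t = 2.75; reject H0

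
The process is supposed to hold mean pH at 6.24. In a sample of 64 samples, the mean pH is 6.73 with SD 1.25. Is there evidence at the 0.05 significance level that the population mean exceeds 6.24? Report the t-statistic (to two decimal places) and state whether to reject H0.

H0: μ = 6.24; H1: μ > 6.24 (one-sample t-test, right-tailed).
t = (x̄ − μ₀)/(s/√n) = (6.73 − 6.24)/(1.25/√64) = 3.14
df = n − 1 = 63
p-value = P(T ≥ 3.14) ≈ 0.001
Since p ≈ 0.001 < α = 0.05, reject H0; the evidence is statistically significant.

t = 3.14; reject H0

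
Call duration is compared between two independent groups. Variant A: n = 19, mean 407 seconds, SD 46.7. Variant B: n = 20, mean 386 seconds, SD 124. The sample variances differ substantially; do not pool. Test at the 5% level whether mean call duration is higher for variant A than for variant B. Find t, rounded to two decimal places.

Let group 1 = variant A, group 2 = variant B. H0: μ_1 = μ_2; H1: μ_1 > μ_2 (Welch's two-sample t-test, right-tailed).
t = (x̄_1 − x̄_2)/√(s_1²/n_1 + s_2²/n_2) = (407 − 386)/√(46.7²/19 + 124²/20) = 0.71
Welch–Satterthwaite df ≈ 24.52
p-value = P(T ≥ 0.71) ≈ 0.2433
Since p ≈ 0.2433 > α = 0.05, fail to reject H0; the data do not provide sufficient evidence against H0.

0.71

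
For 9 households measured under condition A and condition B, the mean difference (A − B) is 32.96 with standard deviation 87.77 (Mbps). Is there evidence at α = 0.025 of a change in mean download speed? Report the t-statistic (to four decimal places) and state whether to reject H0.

t = 1.1266; fail to reject H0

H0: μ_d = 0; H1: μ_d ≠ 0 (paired t-test on the differences, two-sided).
t = d̄/(s_d/√n) = 32.96/(87.77/√9) = 1.1266
df = n − 1 = 8
Two-sided p-value ≈ 0.293
Since p ≈ 0.293 > α = 0.025, fail to reject H0; the evidence is not statistically significant.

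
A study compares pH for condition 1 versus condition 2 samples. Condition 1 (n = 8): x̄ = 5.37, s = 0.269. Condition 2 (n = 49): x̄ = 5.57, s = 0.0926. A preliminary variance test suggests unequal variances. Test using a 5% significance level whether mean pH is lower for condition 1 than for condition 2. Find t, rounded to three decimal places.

-2.083

Let group 1 = condition 1, group 2 = condition 2. H0: μ_1 = μ_2; H1: μ_1 < μ_2 (Welch's two-sample t-test, left-tailed).
t = (x̄_1 − x̄_2)/√(s_1²/n_1 + s_2²/n_2) = (5.37 − 5.57)/√(0.269²/8 + 0.0926²/49) = -2.083
Welch–Satterthwaite df ≈ 7.27
p-value = P(T ≤ -2.083) ≈ 0.037
Since p ≈ 0.037 < α = 0.05, reject H0; the evidence is statistically significant.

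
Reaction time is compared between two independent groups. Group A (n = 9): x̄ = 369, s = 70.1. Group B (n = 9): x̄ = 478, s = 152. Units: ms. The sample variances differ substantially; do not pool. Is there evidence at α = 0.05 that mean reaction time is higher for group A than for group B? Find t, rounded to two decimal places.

-1.95

Let group 1 = group A, group 2 = group B. H0: μ_1 = μ_2; H1: μ_1 > μ_2 (Welch's two-sample t-test, right-tailed).
t = (x̄_1 − x̄_2)/√(s_1²/n_1 + s_2²/n_2) = (369 − 478)/√(70.1²/9 + 152²/9) = -1.95
Welch–Satterthwaite df ≈ 11.26
p-value = P(T ≥ -1.95) ≈ 0.9620
Since p ≈ 0.9620 > α = 0.05, fail to reject H0; the evidence is not statistically significant.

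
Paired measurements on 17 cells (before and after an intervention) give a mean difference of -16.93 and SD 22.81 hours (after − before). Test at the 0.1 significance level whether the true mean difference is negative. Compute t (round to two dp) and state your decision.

t = -3.06; reject H0

H0: μ_d = 0; H1: μ_d < 0 (paired t-test on the differences, left-tailed).
t = d̄/(s_d/√n) = -16.93/(22.81/√17) = -3.06
df = n − 1 = 16
p-value = P(T ≤ -3.06) ≈ 0.004
Since p ≈ 0.004 < α = 0.1, reject H0; the evidence is statistically significant.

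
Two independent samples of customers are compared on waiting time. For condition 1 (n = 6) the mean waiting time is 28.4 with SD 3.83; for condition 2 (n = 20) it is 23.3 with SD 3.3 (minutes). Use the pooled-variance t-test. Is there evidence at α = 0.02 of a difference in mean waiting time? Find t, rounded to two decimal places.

3.21

Let group 1 = condition 1, group 2 = condition 2. H0: μ_1 = μ_2; H1: μ_1 ≠ μ_2 (two-sample pooled-variance t-test, two-sided).
s_p² = [(6−1)·3.83² + (20−1)·3.3²]/(6+20−2) = 11.6773
t = (28.4 − 23.3)/√[11.6773·(1/6 + 1/20)] = 3.21
df = n₁ + n₂ − 2 = 24
Two-sided p-value ≈ 0.004
Since p ≈ 0.004 < α = 0.02, reject H0; the data support H1.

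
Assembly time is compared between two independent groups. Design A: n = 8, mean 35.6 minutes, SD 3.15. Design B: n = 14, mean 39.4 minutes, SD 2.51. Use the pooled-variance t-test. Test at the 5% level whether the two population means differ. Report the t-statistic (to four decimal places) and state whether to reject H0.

t = -3.1167; reject H0

Let group 1 = design A, group 2 = design B. H0: μ_1 = μ_2; H1: μ_1 ≠ μ_2 (two-sample pooled-variance t-test, two-sided).
s_p² = [(8−1)·3.15² + (14−1)·2.51²]/(8+14−2) = 7.56794
t = (35.6 − 39.4)/√[7.56794·(1/8 + 1/14)] = -3.1167
df = n₁ + n₂ − 2 = 20
Two-sided p-value ≈ 0.005
Since p ≈ 0.005 < α = 0.05, reject H0; the data support H1.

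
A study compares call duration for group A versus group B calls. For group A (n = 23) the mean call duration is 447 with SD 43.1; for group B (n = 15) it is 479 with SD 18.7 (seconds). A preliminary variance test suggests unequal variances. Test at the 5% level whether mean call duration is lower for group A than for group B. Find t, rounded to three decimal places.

Let group 1 = group A, group 2 = group B. H0: μ_1 = μ_2; H1: μ_1 < μ_2 (Welch's two-sample t-test, left-tailed).
t = (x̄_1 − x̄_2)/√(s_1²/n_1 + s_2²/n_2) = (447 − 479)/√(43.1²/23 + 18.7²/15) = -3.137
Welch–Satterthwaite df ≈ 32.30
p-value = P(T ≤ -3.137) ≈ 0.0018
Since p ≈ 0.0018 < α = 0.05, reject H0; the data support H1.

-3.137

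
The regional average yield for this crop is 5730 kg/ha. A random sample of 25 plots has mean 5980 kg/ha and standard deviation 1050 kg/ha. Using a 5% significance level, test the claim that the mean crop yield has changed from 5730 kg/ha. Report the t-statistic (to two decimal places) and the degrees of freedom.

t = 1.19, df = 24

H0: μ = 5730; H1: μ ≠ 5730 (one-sample t-test, two-sided).
t = (x̄ − μ₀)/(s/√n) = (5980 − 5730)/(1050/√25) = 1.19
df = n − 1 = 24
Two-sided p-value ≈ 0.2455
Since p ≈ 0.2455 > α = 0.05, fail to reject H0; the data do not provide sufficient evidence against H0.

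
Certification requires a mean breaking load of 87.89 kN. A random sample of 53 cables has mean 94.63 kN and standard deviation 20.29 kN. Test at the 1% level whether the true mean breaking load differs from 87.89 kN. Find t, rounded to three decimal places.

H0: μ = 87.89; H1: μ ≠ 87.89 (one-sample t-test, two-sided).
t = (x̄ − μ₀)/(s/√n) = (94.63 − 87.89)/(20.29/√53) = 2.418
df = n − 1 = 52
Two-sided p-value ≈ 0.019
Since p ≈ 0.019 > α = 0.01, fail to reject H0; the data do not provide sufficient evidence against H0.

2.418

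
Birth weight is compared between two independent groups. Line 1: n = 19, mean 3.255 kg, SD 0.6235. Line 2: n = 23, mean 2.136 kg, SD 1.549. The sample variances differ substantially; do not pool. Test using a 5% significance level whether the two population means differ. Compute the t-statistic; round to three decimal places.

3.168

Let group 1 = line 1, group 2 = line 2. H0: μ_1 = μ_2; H1: μ_1 ≠ μ_2 (Welch's two-sample t-test, two-sided).
t = (x̄_1 − x̄_2)/√(s_1²/n_1 + s_2²/n_2) = (3.255 − 2.136)/√(0.6235²/19 + 1.549²/23) = 3.168
Welch–Satterthwaite df ≈ 30.06
Two-sided p-value ≈ 0.0035
Since p ≈ 0.0035 < α = 0.05, reject H0; the evidence is statistically significant.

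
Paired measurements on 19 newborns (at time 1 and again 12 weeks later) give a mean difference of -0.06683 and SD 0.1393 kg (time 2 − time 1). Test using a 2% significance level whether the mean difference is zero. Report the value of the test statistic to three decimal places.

H0: μ_d = 0; H1: μ_d ≠ 0 (paired t-test on the differences, two-sided).
t = d̄/(s_d/√n) = -0.06683/(0.1393/√19) = -2.091
df = n − 1 = 18
Two-sided p-value ≈ 0.051
Since p ≈ 0.051 > α = 0.02, fail to reject H0; the evidence is not statistically significant.

-2.091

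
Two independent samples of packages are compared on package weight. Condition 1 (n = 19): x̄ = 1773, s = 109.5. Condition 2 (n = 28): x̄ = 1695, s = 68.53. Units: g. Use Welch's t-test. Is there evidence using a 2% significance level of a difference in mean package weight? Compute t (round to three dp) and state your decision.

Let group 1 = condition 1, group 2 = condition 2. H0: μ_1 = μ_2; H1: μ_1 ≠ μ_2 (Welch's two-sample t-test, two-sided).
t = (x̄_1 − x̄_2)/√(s_1²/n_1 + s_2²/n_2) = (1773 − 1695)/√(109.5²/19 + 68.53²/28) = 2.760
Welch–Satterthwaite df ≈ 27.54
Two-sided p-value ≈ 0.0102
Since p ≈ 0.0102 < α = 0.02, reject H0; the evidence is statistically significant.

t = 2.760; reject H0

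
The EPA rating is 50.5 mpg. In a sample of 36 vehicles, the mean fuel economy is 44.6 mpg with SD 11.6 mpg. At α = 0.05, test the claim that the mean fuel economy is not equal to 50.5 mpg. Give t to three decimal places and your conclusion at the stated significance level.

H0: μ = 50.5; H1: μ ≠ 50.5 (one-sample t-test, two-sided).
t = (x̄ − μ₀)/(s/√n) = (44.6 − 50.5)/(11.6/√36) = -3.052
df = n − 1 = 35
Two-sided p-value ≈ 0.0043
Since p ≈ 0.0043 < α = 0.05, reject H0; the data support H1.

t = -3.052; reject H0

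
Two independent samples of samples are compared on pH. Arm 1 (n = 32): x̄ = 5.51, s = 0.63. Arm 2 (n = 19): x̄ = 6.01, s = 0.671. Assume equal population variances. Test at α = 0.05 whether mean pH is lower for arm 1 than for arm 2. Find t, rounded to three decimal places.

-2.675

Let group 1 = arm 1, group 2 = arm 2. H0: μ_1 = μ_2; H1: μ_1 < μ_2 (two-sample pooled-variance t-test, left-tailed).
s_p² = [(32−1)·0.63² + (19−1)·0.671²]/(32+19−2) = 0.416495
t = (5.51 − 6.01)/√[0.416495·(1/32 + 1/19)] = -2.675
df = n₁ + n₂ − 2 = 49
p-value = P(T ≤ -2.675) ≈ 0.0051
Since p ≈ 0.0051 < α = 0.05, reject H0; the evidence is statistically significant.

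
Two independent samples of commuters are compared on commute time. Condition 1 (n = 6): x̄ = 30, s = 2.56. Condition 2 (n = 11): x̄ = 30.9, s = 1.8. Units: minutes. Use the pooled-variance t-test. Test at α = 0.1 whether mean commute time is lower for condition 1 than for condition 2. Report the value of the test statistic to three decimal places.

Let group 1 = condition 1, group 2 = condition 2. H0: μ_1 = μ_2; H1: μ_1 < μ_2 (two-sample pooled-variance t-test, left-tailed).
s_p² = [(6−1)·2.56² + (11−1)·1.8²]/(6+11−2) = 4.34453
t = (30 − 30.9)/√[4.34453·(1/6 + 1/11)] = -0.851
df = n₁ + n₂ − 2 = 15
p-value = P(T ≤ -0.851) ≈ 0.204
Since p ≈ 0.204 > α = 0.1, fail to reject H0; the evidence is not statistically significant.

-0.851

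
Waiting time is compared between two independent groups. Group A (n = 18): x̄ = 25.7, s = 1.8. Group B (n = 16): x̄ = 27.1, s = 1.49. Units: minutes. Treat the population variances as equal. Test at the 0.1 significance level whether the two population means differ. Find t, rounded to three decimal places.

-2.452

Let group 1 = group A, group 2 = group B. H0: μ_1 = μ_2; H1: μ_1 ≠ μ_2 (two-sample pooled-variance t-test, two-sided).
s_p² = [(18−1)·1.8² + (16−1)·1.49²]/(18+16−2) = 2.76192
t = (25.7 − 27.1)/√[2.76192·(1/18 + 1/16)] = -2.452
df = n₁ + n₂ − 2 = 32
Two-sided p-value ≈ 0.0199
Since p ≈ 0.0199 < α = 0.1, reject H0; the data support H1.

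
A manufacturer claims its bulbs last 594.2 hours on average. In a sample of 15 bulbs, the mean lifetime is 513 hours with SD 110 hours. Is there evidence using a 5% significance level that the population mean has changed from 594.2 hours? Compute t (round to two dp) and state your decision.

t = -2.86; reject H0

H0: μ = 594.2; H1: μ ≠ 594.2 (one-sample t-test, two-sided).
t = (x̄ − μ₀)/(s/√n) = (513 − 594.2)/(110/√15) = -2.86
df = n − 1 = 14
Two-sided p-value ≈ 0.013
Since p ≈ 0.013 < α = 0.05, reject H0; the evidence is statistically significant.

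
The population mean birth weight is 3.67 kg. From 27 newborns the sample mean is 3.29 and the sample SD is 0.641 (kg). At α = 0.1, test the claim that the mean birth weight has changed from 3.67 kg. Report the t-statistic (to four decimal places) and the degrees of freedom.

H0: μ = 3.67; H1: μ ≠ 3.67 (one-sample t-test, two-sided).
t = (x̄ − μ₀)/(s/√n) = (3.29 − 3.67)/(0.641/√27) = -3.0804
df = n − 1 = 26
Two-sided p-value ≈ 0.005
Since p ≈ 0.005 < α = 0.1, reject H0; the data support H1.

t = -3.0804, df = 26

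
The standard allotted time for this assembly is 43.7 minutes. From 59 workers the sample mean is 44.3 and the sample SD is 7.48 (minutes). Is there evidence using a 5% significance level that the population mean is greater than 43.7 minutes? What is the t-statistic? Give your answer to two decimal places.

H0: μ = 43.7; H1: μ > 43.7 (one-sample t-test, right-tailed).
t = (x̄ − μ₀)/(s/√n) = (44.3 − 43.7)/(7.48/√59) = 0.62
df = n − 1 = 58
p-value = P(T ≥ 0.62) ≈ 0.2701
Since p ≈ 0.2701 > α = 0.05, fail to reject H0; the data do not provide sufficient evidence against H0.

0.62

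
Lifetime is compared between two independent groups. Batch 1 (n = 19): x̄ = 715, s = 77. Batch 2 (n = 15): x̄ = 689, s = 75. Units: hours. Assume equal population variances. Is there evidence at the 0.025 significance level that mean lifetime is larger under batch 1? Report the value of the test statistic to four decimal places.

0.9888

Let group 1 = batch 1, group 2 = batch 2. H0: μ_1 = μ_2; H1: μ_1 > μ_2 (two-sample pooled-variance t-test, right-tailed).
s_p² = [(19−1)·77² + (15−1)·75²]/(19+15−2) = 5796
t = (715 − 689)/√[5796·(1/19 + 1/15)] = 0.9888
df = n₁ + n₂ − 2 = 32
p-value = P(T ≥ 0.9888) ≈ 0.1651
Since p ≈ 0.1651 > α = 0.025, fail to reject H0; the data do not provide sufficient evidence against H0.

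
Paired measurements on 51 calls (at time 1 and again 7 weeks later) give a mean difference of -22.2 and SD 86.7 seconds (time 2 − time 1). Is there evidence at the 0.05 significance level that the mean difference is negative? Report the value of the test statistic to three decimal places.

H0: μ_d = 0; H1: μ_d < 0 (paired t-test on the differences, left-tailed).
t = d̄/(s_d/√n) = -22.2/(86.7/√51) = -1.829
df = n − 1 = 50
p-value = P(T ≤ -1.829) ≈ 0.037
Since p ≈ 0.037 < α = 0.05, reject H0; the evidence is statistically significant.

-1.829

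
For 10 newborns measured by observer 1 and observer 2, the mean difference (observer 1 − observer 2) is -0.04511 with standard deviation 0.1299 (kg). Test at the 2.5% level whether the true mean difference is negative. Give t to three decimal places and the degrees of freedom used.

H0: μ_d = 0; H1: μ_d < 0 (paired t-test on the differences, left-tailed).
t = d̄/(s_d/√n) = -0.04511/(0.1299/√10) = -1.098
df = n − 1 = 9
p-value = P(T ≤ -1.098) ≈ 0.1503
Since p ≈ 0.1503 > α = 0.025, fail to reject H0; the data do not provide sufficient evidence against H0.

t = -1.098, df = 9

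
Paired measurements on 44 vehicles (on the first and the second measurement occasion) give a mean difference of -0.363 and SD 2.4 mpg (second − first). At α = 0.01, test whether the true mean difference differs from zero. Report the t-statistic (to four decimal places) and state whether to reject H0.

t = -1.0033; fail to reject H0

H0: μ_d = 0; H1: μ_d ≠ 0 (paired t-test on the differences, two-sided).
t = d̄/(s_d/√n) = -0.363/(2.4/√44) = -1.0033
df = n − 1 = 43
Two-sided p-value ≈ 0.3213
Since p ≈ 0.3213 > α = 0.01, fail to reject H0; the data do not provide sufficient evidence against H0.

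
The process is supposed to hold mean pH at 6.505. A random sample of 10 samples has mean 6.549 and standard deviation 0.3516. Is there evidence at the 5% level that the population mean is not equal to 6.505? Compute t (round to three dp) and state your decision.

t = 0.396; fail to reject H0

H0: μ = 6.505; H1: μ ≠ 6.505 (one-sample t-test, two-sided).
t = (x̄ − μ₀)/(s/√n) = (6.549 − 6.505)/(0.3516/√10) = 0.396
df = n − 1 = 9
Two-sided p-value ≈ 0.702
Since p ≈ 0.702 > α = 0.05, fail to reject H0; the evidence is not statistically significant.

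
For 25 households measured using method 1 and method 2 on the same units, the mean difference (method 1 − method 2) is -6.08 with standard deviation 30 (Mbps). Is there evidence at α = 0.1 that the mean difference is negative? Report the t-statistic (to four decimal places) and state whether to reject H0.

t = -1.0133; fail to reject H0

H0: μ_d = 0; H1: μ_d < 0 (paired t-test on the differences, left-tailed).
t = d̄/(s_d/√n) = -6.08/(30/√25) = -1.0133
df = n − 1 = 24
p-value = P(T ≤ -1.0133) ≈ 0.161
Since p ≈ 0.161 > α = 0.1, fail to reject H0; the data do not provide sufficient evidence against H0.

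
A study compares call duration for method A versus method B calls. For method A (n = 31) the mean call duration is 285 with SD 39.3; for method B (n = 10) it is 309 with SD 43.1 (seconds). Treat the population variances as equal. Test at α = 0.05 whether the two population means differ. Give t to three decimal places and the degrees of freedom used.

t = -1.641, df = 39

Let group 1 = method A, group 2 = method B. H0: μ_1 = μ_2; H1: μ_1 ≠ μ_2 (two-sample pooled-variance t-test, two-sided).
s_p² = [(31−1)·39.3² + (10−1)·43.1²]/(31+10−2) = 1616.75
t = (285 − 309)/√[1616.75·(1/31 + 1/10)] = -1.641
df = n₁ + n₂ − 2 = 39
Two-sided p-value ≈ 0.1088
Since p ≈ 0.1088 > α = 0.05, fail to reject H0; the evidence is not statistically significant.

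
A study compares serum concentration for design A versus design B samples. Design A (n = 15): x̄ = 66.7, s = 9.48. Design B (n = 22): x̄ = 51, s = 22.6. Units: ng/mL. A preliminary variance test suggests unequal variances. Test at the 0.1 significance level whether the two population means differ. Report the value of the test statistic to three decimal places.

2.905

Let group 1 = design A, group 2 = design B. H0: μ_1 = μ_2; H1: μ_1 ≠ μ_2 (Welch's two-sample t-test, two-sided).
t = (x̄_1 − x̄_2)/√(s_1²/n_1 + s_2²/n_2) = (66.7 − 51)/√(9.48²/15 + 22.6²/22) = 2.905
Welch–Satterthwaite df ≈ 30.22
Two-sided p-value ≈ 0.007
Since p ≈ 0.007 < α = 0.1, reject H0; the data support H1.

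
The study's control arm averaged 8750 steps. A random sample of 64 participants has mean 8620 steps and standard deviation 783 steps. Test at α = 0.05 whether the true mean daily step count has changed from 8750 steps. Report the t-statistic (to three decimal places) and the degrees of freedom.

H0: μ = 8750; H1: μ ≠ 8750 (one-sample t-test, two-sided).
t = (x̄ − μ₀)/(s/√n) = (8620 − 8750)/(783/√64) = -1.328
df = n − 1 = 63
Two-sided p-value ≈ 0.189
Since p ≈ 0.189 > α = 0.05, fail to reject H0; the evidence is not statistically significant.

t = -1.328, df = 63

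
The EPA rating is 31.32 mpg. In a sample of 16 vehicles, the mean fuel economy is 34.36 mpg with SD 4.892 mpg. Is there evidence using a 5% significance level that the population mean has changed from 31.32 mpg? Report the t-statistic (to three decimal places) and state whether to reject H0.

H0: μ = 31.32; H1: μ ≠ 31.32 (one-sample t-test, two-sided).
t = (x̄ − μ₀)/(s/√n) = (34.36 − 31.32)/(4.892/√16) = 2.486
df = n − 1 = 15
Two-sided p-value ≈ 0.025
Since p ≈ 0.025 < α = 0.05, reject H0; the data support H1.

t = 2.486; reject H0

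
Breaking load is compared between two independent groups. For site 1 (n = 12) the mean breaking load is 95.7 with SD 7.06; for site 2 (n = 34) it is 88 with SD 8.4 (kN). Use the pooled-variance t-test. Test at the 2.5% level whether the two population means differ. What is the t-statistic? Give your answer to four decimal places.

Let group 1 = site 1, group 2 = site 2. H0: μ_1 = μ_2; H1: μ_1 ≠ μ_2 (two-sample pooled-variance t-test, two-sided).
s_p² = [(12−1)·7.06² + (34−1)·8.4²]/(12+34−2) = 65.3809
t = (95.7 − 88)/√[65.3809·(1/12 + 1/34)] = 2.8361
df = n₁ + n₂ − 2 = 44
Two-sided p-value ≈ 0.007
Since p ≈ 0.007 < α = 0.025, reject H0; the evidence is statistically significant.

2.8361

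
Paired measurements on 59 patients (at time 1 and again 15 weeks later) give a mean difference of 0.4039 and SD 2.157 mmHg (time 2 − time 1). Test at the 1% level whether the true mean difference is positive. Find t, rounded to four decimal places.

H0: μ_d = 0; H1: μ_d > 0 (paired t-test on the differences, right-tailed).
t = d̄/(s_d/√n) = 0.4039/(2.157/√59) = 1.4383
df = n − 1 = 58
p-value = P(T ≥ 1.4383) ≈ 0.078
Since p ≈ 0.078 > α = 0.01, fail to reject H0; the evidence is not statistically significant.

1.4383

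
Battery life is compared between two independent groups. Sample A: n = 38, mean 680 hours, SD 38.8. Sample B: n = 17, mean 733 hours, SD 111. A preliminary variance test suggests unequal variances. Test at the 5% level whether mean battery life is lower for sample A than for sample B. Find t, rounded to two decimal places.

Let group 1 = sample A, group 2 = sample B. H0: μ_1 = μ_2; H1: μ_1 < μ_2 (Welch's two-sample t-test, left-tailed).
t = (x̄_1 − x̄_2)/√(s_1²/n_1 + s_2²/n_2) = (680 − 733)/√(38.8²/38 + 111²/17) = -1.92
Welch–Satterthwaite df ≈ 17.77
p-value = P(T ≤ -1.92) ≈ 0.0357
Since p ≈ 0.0357 < α = 0.05, reject H0; the data support H1.

-1.92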